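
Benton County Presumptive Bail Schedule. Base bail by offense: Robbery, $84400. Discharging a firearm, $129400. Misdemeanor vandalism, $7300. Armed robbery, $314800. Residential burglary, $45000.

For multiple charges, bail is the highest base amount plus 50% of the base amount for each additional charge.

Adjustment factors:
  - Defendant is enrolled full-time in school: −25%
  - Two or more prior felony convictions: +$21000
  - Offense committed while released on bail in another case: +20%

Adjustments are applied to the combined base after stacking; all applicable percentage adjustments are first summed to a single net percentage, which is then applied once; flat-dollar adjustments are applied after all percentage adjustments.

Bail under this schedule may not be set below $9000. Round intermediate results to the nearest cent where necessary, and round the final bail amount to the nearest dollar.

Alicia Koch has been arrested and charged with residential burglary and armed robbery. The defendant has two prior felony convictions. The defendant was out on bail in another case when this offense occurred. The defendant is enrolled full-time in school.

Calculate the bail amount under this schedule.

Base amounts from the schedule: residential burglary $45000; armed robbery $314800.
Stacking rule: highest base plus 50% of each additional charge. Highest is armed robbery at $314800. Additional: $45000 × 50% = $22500. Combined base = $314800 + $22500 = $337300.
Net percentage adjustment: −25% +20% = −5%. $337300 × 0.95 = $320435.
Two or more prior felony convictions (+$21000 flat): $320435 + $21000 = $341435.
$341435 is at or above the $9000 minimum.

$341435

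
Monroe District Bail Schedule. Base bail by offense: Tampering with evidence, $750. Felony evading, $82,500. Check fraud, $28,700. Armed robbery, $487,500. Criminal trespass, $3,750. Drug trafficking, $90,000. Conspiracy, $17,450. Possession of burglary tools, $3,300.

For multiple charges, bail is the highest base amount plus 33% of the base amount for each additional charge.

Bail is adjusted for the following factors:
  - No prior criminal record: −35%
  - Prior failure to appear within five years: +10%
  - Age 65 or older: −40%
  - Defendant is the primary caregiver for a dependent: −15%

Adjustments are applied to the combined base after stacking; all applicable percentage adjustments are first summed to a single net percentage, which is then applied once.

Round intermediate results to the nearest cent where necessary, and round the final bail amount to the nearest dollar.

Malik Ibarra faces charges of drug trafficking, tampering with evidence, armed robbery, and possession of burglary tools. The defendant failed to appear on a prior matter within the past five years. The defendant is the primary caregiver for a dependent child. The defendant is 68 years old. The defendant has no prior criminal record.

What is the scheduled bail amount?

Base amounts from the schedule: drug trafficking $90,000; tampering with evidence $750; armed robbery $487,500; possession of burglary tools $3,300.
Stacking rule: highest base plus 33% of each additional charge. Highest is armed robbery at $487,500. Additional: $90,000 × 33% = $29,700; $750 × 33% = $247.50; $3,300 × 33% = $1,089. Combined base = $487,500 + $31,036.50 = $518,536.50.
Net percentage adjustment: −35% +10% −40% −15% = −80%. $518,536.50 × 0.2 = $103,707.30.
Rounded to the nearest dollar: $103,707.

$103,707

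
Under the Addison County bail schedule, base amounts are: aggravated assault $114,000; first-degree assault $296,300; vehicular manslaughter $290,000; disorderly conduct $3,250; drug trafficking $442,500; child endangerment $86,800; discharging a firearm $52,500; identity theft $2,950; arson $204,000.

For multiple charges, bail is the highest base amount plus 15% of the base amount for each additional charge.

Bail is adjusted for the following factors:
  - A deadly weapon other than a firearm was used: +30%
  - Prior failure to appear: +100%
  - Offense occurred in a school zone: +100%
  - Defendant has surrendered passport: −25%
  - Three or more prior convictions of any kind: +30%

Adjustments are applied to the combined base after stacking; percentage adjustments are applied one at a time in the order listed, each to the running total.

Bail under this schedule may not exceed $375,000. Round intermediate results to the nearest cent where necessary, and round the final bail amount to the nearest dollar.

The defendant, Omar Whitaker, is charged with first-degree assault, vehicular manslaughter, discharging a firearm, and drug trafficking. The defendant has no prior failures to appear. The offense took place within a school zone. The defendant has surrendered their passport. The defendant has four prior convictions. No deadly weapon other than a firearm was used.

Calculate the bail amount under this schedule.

$375,000

Base amounts from the schedule: first-degree assault $296,300; vehicular manslaughter $290,000; discharging a firearm $52,500; drug trafficking $442,500.
Stacking rule: highest base plus 15% of each additional charge. Highest is drug trafficking at $442,500. Additional: $296,300 × 15% = $44,445; $290,000 × 15% = $43,500; $52,500 × 15% = $7,875. Combined base = $442,500 + $95,820 = $538,320.
Offense occurred in a school zone (+100%): $538,320 × 2 = $1,076,640.
Defendant has surrendered passport (−25%): $1,076,640 × 0.75 = $807,480.
Three or more prior convictions of any kind (+30%): $807,480 × 1.3 = $1,049,724.
Result $1,049,724 exceeds the maximum of $375,000; bail is capped at $375,000.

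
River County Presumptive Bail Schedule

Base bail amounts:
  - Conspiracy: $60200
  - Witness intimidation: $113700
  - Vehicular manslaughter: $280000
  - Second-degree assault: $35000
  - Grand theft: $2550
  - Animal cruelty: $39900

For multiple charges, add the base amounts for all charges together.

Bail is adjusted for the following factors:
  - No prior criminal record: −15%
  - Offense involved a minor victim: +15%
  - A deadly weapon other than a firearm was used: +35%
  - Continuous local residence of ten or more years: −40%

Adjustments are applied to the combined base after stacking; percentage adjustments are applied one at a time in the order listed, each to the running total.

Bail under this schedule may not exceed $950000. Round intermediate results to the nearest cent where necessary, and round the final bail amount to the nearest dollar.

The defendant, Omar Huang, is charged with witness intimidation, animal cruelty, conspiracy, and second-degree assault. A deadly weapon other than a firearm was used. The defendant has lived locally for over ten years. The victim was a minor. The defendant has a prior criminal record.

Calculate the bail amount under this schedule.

$231757

Base amounts from the schedule: witness intimidation $113700; animal cruelty $39900; conspiracy $60200; second-degree assault $35000.
Stacking rule: sum of all bases. $113700 + $39900 + $60200 + $35000 = $248800.
Offense involved a minor victim (+15%): $248800 × 1.15 = $286120.
A deadly weapon other than a firearm was used (+35%): $286120 × 1.35 = $386262.
Continuous local residence of ten or more years (−40%): $386262 × 0.6 = $231757.20.
$231757.20 is within the $950000 maximum.
Rounded to the nearest dollar: $231757.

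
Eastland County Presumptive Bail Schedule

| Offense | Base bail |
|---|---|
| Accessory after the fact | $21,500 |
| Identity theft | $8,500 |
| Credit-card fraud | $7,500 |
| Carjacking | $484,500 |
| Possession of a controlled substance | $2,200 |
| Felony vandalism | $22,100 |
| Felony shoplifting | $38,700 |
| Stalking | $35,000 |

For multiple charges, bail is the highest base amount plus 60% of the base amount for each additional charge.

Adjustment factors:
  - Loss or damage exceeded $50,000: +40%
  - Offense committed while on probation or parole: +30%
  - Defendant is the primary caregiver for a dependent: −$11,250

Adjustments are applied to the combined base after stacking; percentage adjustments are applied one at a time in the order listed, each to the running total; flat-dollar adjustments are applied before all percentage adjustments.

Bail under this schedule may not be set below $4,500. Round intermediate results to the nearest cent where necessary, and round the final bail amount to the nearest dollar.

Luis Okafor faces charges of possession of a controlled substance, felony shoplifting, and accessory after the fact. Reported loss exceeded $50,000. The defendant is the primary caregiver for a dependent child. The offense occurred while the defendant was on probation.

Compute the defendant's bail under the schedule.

Base amounts from the schedule: possession of a controlled substance $2,200; felony shoplifting $38,700; accessory after the fact $21,500.
Stacking rule: highest base plus 60% of each additional charge. Highest is felony shoplifting at $38,700. Additional: $2,200 × 60% = $1,320; $21,500 × 60% = $12,900. Combined base = $38,700 + $14,220 = $52,920.
Defendant is the primary caregiver for a dependent (−$11,250 flat): $52,920 − $11,250 = $41,670.
Loss or damage exceeded $50,000 (+40%): $41,670 × 1.4 = $58,338.
Offense committed while on probation or parole (+30%): $58,338 × 1.3 = $75,839.40.
$75,839.40 is at or above the $4,500 minimum.
Rounded to the nearest dollar: $75,839.

$75,839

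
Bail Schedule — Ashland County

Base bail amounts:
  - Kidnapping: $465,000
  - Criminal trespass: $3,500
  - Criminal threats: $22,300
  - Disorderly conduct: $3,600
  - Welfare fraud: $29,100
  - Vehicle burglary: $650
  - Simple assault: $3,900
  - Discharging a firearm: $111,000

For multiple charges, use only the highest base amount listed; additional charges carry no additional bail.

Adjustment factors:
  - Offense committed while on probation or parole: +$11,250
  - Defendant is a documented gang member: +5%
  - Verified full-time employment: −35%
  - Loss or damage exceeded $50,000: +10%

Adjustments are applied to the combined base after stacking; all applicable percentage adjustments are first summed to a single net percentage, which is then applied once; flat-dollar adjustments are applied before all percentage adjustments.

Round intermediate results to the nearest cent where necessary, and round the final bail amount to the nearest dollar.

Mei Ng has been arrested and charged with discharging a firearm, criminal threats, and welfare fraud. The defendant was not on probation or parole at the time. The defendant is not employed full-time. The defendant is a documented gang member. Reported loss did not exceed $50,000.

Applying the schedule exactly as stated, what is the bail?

Base amounts from the schedule: discharging a firearm $111,000; criminal threats $22,300; welfare fraud $29,100.
Stacking rule: use the highest base only. Highest is discharging a firearm at $111,000. Combined base = $111,000.
Defendant is a documented gang member (+5%): $111,000 × 1.05 = $116,550.

$116,550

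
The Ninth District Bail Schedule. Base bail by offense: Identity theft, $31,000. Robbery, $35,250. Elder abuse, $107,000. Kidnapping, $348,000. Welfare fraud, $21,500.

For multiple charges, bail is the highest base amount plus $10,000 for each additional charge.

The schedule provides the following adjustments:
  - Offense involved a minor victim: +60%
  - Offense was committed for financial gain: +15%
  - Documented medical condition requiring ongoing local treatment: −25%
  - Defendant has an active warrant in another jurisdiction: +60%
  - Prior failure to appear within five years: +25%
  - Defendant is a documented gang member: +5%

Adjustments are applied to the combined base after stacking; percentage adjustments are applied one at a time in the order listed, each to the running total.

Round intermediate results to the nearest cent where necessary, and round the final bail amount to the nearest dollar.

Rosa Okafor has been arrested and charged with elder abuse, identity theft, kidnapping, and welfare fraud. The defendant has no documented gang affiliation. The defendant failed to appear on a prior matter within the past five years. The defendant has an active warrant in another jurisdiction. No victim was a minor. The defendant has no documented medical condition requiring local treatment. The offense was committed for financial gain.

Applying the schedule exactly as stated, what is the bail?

Base amounts from the schedule: elder abuse $107,000; identity theft $31,000; kidnapping $348,000; welfare fraud $21,500.
Stacking rule: highest base plus $10,000 per additional charge. Highest is kidnapping at $348,000; 3 additional charges → +$30,000. Combined base = $378,000.
Offense was committed for financial gain (+15%): $378,000 × 1.15 = $434,700.
Defendant has an active warrant in another jurisdiction (+60%): $434,700 × 1.6 = $695,520.
Prior failure to appear within five years (+25%): $695,520 × 1.25 = $869,400.

$869,400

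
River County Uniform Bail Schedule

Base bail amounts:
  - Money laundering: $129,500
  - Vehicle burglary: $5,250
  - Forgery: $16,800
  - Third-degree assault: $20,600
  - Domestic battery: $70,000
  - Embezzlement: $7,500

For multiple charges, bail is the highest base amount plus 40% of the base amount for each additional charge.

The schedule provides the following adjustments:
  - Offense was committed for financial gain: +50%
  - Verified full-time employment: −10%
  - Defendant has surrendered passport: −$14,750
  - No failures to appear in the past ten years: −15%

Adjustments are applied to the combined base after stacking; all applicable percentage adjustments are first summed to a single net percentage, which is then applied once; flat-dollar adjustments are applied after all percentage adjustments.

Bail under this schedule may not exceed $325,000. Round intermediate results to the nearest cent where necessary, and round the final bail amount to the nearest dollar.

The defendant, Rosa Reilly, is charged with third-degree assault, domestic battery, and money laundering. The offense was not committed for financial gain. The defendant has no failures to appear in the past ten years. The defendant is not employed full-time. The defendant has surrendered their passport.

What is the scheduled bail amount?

$126,129

Base amounts from the schedule: third-degree assault $20,600; domestic battery $70,000; money laundering $129,500.
Stacking rule: highest base plus 40% of each additional charge. Highest is money laundering at $129,500. Additional: $20,600 × 40% = $8,240; $70,000 × 40% = $28,000. Combined base = $129,500 + $36,240 = $165,740.
No failures to appear in the past ten years (−15%): $165,740 × 0.85 = $140,879.
Defendant has surrendered passport (−$14,750 flat): $140,879 − $14,750 = $126,129.
$126,129 is within the $325,000 maximum.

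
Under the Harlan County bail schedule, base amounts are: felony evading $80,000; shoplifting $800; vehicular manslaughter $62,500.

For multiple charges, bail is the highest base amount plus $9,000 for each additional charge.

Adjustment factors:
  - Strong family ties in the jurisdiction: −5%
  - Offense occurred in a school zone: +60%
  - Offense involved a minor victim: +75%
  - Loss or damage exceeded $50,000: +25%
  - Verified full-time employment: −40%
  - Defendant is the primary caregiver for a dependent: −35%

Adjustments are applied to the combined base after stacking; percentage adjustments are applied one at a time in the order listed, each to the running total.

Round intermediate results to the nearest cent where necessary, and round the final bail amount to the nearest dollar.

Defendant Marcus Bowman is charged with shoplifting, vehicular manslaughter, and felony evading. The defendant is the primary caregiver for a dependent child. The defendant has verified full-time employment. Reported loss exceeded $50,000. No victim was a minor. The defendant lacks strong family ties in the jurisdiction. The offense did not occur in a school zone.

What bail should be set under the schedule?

$47,775

Base amounts from the schedule: shoplifting $800; vehicular manslaughter $62,500; felony evading $80,000.
Stacking rule: highest base plus $9,000 per additional charge. Highest is felony evading at $80,000; 2 additional charges → +$18,000. Combined base = $98,000.
Loss or damage exceeded $50,000 (+25%): $98,000 × 1.25 = $122,500.
Verified full-time employment (−40%): $122,500 × 0.6 = $73,500.
Defendant is the primary caregiver for a dependent (−35%): $73,500 × 0.65 = $47,775.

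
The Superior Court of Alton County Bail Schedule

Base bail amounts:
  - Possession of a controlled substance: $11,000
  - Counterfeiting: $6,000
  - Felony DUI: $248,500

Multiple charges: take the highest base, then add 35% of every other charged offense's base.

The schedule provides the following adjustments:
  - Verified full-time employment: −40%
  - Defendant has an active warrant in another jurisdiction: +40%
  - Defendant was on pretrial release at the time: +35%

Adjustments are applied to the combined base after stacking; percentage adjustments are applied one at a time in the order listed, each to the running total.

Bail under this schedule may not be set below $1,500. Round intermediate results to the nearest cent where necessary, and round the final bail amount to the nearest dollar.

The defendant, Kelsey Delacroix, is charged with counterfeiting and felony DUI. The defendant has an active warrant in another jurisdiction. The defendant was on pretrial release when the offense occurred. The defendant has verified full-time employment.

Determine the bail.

$284,180

Base amounts from the schedule: counterfeiting $6,000; felony DUI $248,500.
Stacking rule: highest base plus 35% of each additional charge. Highest is felony DUI at $248,500. Additional: $6,000 × 35% = $2,100. Combined base = $248,500 + $2,100 = $250,600.
Verified full-time employment (−40%): $250,600 × 0.6 = $150,360.
Defendant has an active warrant in another jurisdiction (+40%): $150,360 × 1.4 = $210,504.
Defendant was on pretrial release at the time (+35%): $210,504 × 1.35 = $284,180.40.
$284,180.40 is at or above the $1,500 minimum.
Rounded to the nearest dollar: $284,180.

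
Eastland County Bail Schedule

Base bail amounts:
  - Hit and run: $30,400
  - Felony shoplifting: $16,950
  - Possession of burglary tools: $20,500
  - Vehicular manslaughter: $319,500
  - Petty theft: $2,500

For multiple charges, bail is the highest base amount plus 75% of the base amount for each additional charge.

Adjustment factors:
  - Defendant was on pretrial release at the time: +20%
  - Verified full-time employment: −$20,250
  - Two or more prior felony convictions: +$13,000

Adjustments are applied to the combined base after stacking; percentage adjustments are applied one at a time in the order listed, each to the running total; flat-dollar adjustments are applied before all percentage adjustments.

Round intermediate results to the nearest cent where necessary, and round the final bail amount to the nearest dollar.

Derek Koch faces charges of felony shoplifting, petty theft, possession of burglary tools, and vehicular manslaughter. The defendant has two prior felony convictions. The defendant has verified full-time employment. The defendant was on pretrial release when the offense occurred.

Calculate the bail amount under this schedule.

Base amounts from the schedule: felony shoplifting $16,950; petty theft $2,500; possession of burglary tools $20,500; vehicular manslaughter $319,500.
Stacking rule: highest base plus 75% of each additional charge. Highest is vehicular manslaughter at $319,500. Additional: $16,950 × 75% = $12,712.50; $2,500 × 75% = $1,875; $20,500 × 75% = $15,375. Combined base = $319,500 + $29,962.50 = $349,462.50.
Verified full-time employment (−$20,250 flat): $349,462.50 − $20,250 = $329,212.50.
Two or more prior felony convictions (+$13,000 flat): $329,212.50 + $13,000 = $342,212.50.
Defendant was on pretrial release at the time (+20%): $342,212.50 × 1.2 = $410,655.

$410,655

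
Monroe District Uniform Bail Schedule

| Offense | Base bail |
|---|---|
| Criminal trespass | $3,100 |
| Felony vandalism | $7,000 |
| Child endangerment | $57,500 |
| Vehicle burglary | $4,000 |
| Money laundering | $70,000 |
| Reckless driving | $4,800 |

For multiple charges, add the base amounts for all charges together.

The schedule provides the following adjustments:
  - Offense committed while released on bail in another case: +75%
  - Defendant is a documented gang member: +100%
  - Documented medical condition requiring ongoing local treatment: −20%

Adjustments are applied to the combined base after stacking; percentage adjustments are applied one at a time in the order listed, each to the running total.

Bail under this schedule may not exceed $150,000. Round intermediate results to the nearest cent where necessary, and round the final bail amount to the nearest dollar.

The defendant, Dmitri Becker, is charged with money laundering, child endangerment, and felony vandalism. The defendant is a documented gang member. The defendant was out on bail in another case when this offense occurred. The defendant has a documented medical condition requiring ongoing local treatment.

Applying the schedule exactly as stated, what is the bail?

$150,000

Base amounts from the schedule: money laundering $70,000; child endangerment $57,500; felony vandalism $7,000.
Stacking rule: sum of all bases. $70,000 + $57,500 + $7,000 = $134,500.
Offense committed while released on bail in another case (+75%): $134,500 × 1.75 = $235,375.
Defendant is a documented gang member (+100%): $235,375 × 2 = $470,750.
Documented medical condition requiring ongoing local treatment (−20%): $470,750 × 0.8 = $376,600.
Result $376,600 exceeds the maximum of $150,000; bail is capped at $150,000.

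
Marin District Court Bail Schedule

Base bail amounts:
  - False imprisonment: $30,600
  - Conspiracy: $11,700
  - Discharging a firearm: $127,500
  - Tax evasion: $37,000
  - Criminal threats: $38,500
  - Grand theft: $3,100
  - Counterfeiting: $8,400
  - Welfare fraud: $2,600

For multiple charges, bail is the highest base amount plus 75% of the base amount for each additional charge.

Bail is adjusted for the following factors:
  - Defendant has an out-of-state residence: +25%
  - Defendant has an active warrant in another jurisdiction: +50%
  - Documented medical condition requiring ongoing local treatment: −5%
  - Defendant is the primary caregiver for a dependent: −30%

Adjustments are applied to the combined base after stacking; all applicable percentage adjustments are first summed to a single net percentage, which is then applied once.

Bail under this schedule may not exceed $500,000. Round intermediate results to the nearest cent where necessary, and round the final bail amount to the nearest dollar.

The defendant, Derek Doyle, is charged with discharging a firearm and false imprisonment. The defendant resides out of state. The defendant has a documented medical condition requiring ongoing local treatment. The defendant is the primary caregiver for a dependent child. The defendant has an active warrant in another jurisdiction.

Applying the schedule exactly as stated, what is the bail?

$210,630

Base amounts from the schedule: discharging a firearm $127,500; false imprisonment $30,600.
Stacking rule: highest base plus 75% of each additional charge. Highest is discharging a firearm at $127,500. Additional: $30,600 × 75% = $22,950. Combined base = $127,500 + $22,950 = $150,450.
Net percentage adjustment: +25% +50% −5% −30% = +40%. $150,450 × 1.4 = $210,630.
$210,630 is within the $500,000 maximum.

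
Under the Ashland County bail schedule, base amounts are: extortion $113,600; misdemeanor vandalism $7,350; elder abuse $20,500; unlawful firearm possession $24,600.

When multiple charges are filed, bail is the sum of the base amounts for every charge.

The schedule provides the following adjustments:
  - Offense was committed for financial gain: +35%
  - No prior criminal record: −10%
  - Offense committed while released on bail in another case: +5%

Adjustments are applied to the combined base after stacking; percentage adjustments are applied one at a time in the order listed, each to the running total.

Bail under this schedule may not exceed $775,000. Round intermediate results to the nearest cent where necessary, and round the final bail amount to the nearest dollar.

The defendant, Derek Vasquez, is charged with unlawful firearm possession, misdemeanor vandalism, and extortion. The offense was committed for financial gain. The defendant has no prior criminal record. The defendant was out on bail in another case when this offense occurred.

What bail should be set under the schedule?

Base amounts from the schedule: unlawful firearm possession $24,600; misdemeanor vandalism $7,350; extortion $113,600.
Stacking rule: sum of all bases. $24,600 + $7,350 + $113,600 = $145,550.
Offense was committed for financial gain (+35%): $145,550 × 1.35 = $196,492.50.
No prior criminal record (−10%): $196,492.50 × 0.9 = $176,843.25.
Offense committed while released on bail in another case (+5%): $176,843.25 × 1.05 = $185,685.41.
$185,685.41 is within the $775,000 maximum.
Rounded to the nearest dollar: $185,685.

$185,685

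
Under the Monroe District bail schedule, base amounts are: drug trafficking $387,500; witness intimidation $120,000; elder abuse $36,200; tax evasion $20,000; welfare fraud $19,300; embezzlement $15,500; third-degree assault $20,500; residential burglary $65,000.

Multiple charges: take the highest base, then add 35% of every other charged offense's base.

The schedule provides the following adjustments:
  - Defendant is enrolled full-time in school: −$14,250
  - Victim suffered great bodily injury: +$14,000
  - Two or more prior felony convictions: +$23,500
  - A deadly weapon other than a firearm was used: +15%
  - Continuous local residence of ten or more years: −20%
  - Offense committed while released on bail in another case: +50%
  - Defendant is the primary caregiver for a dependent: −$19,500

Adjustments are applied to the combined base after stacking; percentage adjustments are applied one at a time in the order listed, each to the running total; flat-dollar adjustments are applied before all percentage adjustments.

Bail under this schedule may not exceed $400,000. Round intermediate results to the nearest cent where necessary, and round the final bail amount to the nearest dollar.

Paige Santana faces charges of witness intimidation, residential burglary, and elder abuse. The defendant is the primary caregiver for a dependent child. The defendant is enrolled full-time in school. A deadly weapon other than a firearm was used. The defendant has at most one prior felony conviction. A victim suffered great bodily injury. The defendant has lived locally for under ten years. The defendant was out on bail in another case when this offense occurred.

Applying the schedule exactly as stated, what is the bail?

Base amounts from the schedule: witness intimidation $120,000; residential burglary $65,000; elder abuse $36,200.
Stacking rule: highest base plus 35% of each additional charge. Highest is witness intimidation at $120,000. Additional: $65,000 × 35% = $22,750; $36,200 × 35% = $12,670. Combined base = $120,000 + $35,420 = $155,420.
Defendant is enrolled full-time in school (−$14,250 flat): $155,420 − $14,250 = $141,170.
Victim suffered great bodily injury (+$14,000 flat): $141,170 + $14,000 = $155,170.
Defendant is the primary caregiver for a dependent (−$19,500 flat): $155,170 − $19,500 = $135,670.
A deadly weapon other than a firearm was used (+15%): $135,670 × 1.15 = $156,020.50.
Offense committed while released on bail in another case (+50%): $156,020.50 × 1.5 = $234,030.75.
$234,030.75 is within the $400,000 maximum.
Rounded to the nearest dollar: $234,031.

$234,031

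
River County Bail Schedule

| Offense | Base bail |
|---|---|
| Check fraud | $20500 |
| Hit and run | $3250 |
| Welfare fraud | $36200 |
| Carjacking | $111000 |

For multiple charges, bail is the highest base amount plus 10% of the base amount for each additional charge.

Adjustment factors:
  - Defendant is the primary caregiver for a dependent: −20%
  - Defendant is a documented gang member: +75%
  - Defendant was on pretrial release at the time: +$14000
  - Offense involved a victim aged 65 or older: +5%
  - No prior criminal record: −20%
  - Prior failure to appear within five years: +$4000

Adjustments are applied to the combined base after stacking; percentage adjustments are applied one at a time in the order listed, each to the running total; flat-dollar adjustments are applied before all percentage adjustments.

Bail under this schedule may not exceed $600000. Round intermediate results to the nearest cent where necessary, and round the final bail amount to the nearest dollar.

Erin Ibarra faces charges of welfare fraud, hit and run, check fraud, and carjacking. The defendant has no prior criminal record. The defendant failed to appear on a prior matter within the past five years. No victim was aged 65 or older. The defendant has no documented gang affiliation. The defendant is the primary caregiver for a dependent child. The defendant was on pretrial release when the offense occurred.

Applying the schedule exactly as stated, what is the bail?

$86397

Base amounts from the schedule: welfare fraud $36200; hit and run $3250; check fraud $20500; carjacking $111000.
Stacking rule: highest base plus 10% of each additional charge. Highest is carjacking at $111000. Additional: $36200 × 10% = $3620; $3250 × 10% = $325; $20500 × 10% = $2050. Combined base = $111000 + $5995 = $116995.
Defendant was on pretrial release at the time (+$14000 flat): $116995 + $14000 = $130995.
Prior failure to appear within five years (+$4000 flat): $130995 + $4000 = $134995.
Defendant is the primary caregiver for a dependent (−20%): $134995 × 0.8 = $107996.
No prior criminal record (−20%): $107996 × 0.8 = $86396.80.
$86396.80 is within the $600000 maximum.
Rounded to the nearest dollar: $86397.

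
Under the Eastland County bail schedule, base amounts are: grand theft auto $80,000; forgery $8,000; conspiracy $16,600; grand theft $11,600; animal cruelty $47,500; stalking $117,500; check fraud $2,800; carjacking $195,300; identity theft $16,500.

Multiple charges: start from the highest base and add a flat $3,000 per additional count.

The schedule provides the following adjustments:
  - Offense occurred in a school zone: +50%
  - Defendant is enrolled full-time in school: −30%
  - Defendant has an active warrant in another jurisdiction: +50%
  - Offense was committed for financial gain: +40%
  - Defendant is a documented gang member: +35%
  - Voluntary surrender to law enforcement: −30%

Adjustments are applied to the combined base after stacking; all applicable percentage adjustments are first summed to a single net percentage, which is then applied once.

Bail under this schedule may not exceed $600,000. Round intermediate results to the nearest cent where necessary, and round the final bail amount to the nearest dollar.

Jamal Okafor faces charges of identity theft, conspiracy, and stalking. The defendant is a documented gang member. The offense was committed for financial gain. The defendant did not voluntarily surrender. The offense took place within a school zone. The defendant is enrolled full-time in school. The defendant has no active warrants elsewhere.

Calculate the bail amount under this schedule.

Base amounts from the schedule: identity theft $16,500; conspiracy $16,600; stalking $117,500.
Stacking rule: highest base plus $3,000 per additional charge. Highest is stalking at $117,500; 2 additional charges → +$6,000. Combined base = $123,500.
Net percentage adjustment: +50% −30% +40% +35% = +95%. $123,500 × 1.95 = $240,825.
$240,825 is within the $600,000 maximum.

$240,825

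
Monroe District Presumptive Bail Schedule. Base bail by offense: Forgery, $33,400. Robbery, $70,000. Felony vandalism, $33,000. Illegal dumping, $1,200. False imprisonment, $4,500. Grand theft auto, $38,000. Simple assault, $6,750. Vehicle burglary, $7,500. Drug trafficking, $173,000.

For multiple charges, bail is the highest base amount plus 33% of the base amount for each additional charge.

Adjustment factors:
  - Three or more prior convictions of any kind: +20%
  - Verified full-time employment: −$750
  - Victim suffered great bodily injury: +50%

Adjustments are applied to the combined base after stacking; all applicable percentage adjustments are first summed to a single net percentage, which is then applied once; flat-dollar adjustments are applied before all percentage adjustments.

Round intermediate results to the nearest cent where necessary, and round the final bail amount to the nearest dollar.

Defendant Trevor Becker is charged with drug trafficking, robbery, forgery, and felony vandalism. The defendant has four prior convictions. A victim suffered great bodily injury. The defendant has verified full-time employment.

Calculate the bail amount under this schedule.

$369,345

Base amounts from the schedule: drug trafficking $173,000; robbery $70,000; forgery $33,400; felony vandalism $33,000.
Stacking rule: highest base plus 33% of each additional charge. Highest is drug trafficking at $173,000. Additional: $70,000 × 33% = $23,100; $33,400 × 33% = $11,022; $33,000 × 33% = $10,890. Combined base = $173,000 + $45,012 = $218,012.
Verified full-time employment (−$750 flat): $218,012 − $750 = $217,262.
Net percentage adjustment: +20% +50% = +70%. $217,262 × 1.7 = $369,345.40.
Rounded to the nearest dollar: $369,345.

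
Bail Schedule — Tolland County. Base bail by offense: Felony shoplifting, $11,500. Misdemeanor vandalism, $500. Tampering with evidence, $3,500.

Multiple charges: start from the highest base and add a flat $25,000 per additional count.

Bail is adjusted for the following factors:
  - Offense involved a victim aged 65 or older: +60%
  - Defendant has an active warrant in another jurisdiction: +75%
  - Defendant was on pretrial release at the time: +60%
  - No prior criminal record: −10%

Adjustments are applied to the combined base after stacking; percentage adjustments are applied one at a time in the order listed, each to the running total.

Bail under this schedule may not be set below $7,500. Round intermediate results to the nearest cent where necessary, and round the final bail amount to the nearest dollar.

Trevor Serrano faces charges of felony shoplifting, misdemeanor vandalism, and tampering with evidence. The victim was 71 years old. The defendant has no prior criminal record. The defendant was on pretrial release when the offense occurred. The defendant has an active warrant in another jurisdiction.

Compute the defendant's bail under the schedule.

Base amounts from the schedule: felony shoplifting $11,500; misdemeanor vandalism $500; tampering with evidence $3,500.
Stacking rule: highest base plus $25,000 per additional charge. Highest is felony shoplifting at $11,500; 2 additional charges → +$50,000. Combined base = $61,500.
Offense involved a victim aged 65 or older (+60%): $61,500 × 1.6 = $98,400.
Defendant has an active warrant in another jurisdiction (+75%): $98,400 × 1.75 = $172,200.
Defendant was on pretrial release at the time (+60%): $172,200 × 1.6 = $275,520.
No prior criminal record (−10%): $275,520 × 0.9 = $247,968.
$247,968 is at or above the $7,500 minimum.

$247,968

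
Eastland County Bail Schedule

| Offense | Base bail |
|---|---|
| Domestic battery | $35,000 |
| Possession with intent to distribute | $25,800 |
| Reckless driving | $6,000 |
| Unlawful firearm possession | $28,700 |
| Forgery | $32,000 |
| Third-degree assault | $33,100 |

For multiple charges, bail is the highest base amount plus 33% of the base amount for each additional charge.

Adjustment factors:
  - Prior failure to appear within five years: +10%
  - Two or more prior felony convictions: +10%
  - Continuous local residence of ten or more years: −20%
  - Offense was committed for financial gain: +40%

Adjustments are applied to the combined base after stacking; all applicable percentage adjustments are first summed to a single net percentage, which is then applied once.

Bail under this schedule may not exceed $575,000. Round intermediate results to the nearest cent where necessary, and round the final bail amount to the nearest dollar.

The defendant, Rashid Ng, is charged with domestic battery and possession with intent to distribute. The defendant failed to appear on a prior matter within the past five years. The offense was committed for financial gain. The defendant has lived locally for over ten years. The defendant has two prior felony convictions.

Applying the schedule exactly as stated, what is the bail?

Base amounts from the schedule: domestic battery $35,000; possession with intent to distribute $25,800.
Stacking rule: highest base plus 33% of each additional charge. Highest is domestic battery at $35,000. Additional: $25,800 × 33% = $8,514. Combined base = $35,000 + $8,514 = $43,514.
Net percentage adjustment: +10% +10% −20% +40% = +40%. $43,514 × 1.4 = $60,919.60.
$60,919.60 is within the $575,000 maximum.
Rounded to the nearest dollar: $60,920.

$60,920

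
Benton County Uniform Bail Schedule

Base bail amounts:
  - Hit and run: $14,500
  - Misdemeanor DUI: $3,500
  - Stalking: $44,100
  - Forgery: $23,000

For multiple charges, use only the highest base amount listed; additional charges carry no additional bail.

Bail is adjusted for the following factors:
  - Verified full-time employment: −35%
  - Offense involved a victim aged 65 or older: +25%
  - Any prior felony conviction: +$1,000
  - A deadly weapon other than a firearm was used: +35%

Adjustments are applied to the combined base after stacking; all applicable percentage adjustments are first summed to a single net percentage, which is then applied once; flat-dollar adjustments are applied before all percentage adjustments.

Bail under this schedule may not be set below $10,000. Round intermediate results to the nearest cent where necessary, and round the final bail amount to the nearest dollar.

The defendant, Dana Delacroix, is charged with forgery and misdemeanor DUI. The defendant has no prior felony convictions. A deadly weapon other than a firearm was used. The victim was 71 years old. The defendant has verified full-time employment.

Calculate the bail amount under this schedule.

$28,750

Base amounts from the schedule: forgery $23,000; misdemeanor DUI $3,500.
Stacking rule: use the highest base only. Highest is forgery at $23,000. Combined base = $23,000.
Net percentage adjustment: −35% +25% +35% = +25%. $23,000 × 1.25 = $28,750.
$28,750 is at or above the $10,000 minimum.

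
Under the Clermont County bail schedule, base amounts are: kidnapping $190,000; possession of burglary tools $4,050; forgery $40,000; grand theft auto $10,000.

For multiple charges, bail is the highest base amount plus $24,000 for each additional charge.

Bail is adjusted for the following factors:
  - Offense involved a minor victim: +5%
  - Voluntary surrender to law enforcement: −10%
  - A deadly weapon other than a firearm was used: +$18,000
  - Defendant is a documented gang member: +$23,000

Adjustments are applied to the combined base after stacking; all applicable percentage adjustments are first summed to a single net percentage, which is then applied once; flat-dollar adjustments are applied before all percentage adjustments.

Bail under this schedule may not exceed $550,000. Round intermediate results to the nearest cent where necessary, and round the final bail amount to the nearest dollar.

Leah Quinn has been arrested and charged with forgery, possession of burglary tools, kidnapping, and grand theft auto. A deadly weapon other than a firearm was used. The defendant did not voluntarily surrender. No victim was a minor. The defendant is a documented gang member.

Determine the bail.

$303,000

Base amounts from the schedule: forgery $40,000; possession of burglary tools $4,050; kidnapping $190,000; grand theft auto $10,000.
Stacking rule: highest base plus $24,000 per additional charge. Highest is kidnapping at $190,000; 3 additional charges → +$72,000. Combined base = $262,000.
A deadly weapon other than a firearm was used (+$18,000 flat): $262,000 + $18,000 = $280,000.
Defendant is a documented gang member (+$23,000 flat): $280,000 + $23,000 = $303,000.
$303,000 is within the $550,000 maximum.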